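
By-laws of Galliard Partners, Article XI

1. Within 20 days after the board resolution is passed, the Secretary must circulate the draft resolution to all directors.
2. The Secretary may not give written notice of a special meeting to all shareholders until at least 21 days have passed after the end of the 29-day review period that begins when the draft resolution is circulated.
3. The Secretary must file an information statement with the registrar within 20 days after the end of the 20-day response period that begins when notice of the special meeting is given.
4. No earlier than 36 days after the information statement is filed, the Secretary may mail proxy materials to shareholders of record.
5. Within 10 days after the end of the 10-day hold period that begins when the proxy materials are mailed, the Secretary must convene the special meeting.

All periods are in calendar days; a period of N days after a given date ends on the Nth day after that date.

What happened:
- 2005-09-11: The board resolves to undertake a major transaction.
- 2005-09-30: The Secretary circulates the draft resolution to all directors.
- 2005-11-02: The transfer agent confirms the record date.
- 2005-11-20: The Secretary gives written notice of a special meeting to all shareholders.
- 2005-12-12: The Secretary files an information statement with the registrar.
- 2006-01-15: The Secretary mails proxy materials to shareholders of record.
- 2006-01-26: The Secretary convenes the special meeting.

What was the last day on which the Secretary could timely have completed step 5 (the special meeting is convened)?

2006-02-04

The proxy materials are mailed on 2006-01-15; the 10-day hold period therefore ends 2006-01-25, and step 5 runs from that date. 10 days after 2006-01-25 is 2006-02-04.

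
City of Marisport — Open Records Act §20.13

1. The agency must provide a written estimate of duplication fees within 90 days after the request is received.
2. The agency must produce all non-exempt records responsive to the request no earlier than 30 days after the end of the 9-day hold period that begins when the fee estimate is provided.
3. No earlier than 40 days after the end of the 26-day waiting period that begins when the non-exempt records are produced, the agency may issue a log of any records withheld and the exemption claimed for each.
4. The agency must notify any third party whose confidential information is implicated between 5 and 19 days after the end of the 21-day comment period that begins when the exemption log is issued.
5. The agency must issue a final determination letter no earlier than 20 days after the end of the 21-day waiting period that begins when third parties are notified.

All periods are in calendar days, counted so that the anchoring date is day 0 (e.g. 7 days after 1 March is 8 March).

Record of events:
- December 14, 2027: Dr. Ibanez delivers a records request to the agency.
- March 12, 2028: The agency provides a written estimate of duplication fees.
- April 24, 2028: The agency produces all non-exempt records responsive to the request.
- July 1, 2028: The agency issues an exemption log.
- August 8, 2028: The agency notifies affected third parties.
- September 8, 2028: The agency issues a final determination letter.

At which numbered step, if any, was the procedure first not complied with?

Step 5

(1) due by December 14, 2027 + 90 days = March 13, 2028; done March 12, 2028 — timely.
(2) permitted from March 21, 2028 + 30 days = April 20, 2028 onward; April 24, 2028 is on or after that date.
(3) permitted from May 20, 2028 + 40 days = June 29, 2028 onward; done July 1, 2028, after the minimum wait.
(4) the permitted window runs from July 22, 2028 + 5 = July 27, 2028 to July 22, 2028 + 19 = August 10, 2028; August 8, 2028 falls inside that range.
(5) permitted from August 29, 2028 + 20 days = September 18, 2028 onward; September 8, 2028 is 10 days before the earliest permitted date.
Later steps need not be reached.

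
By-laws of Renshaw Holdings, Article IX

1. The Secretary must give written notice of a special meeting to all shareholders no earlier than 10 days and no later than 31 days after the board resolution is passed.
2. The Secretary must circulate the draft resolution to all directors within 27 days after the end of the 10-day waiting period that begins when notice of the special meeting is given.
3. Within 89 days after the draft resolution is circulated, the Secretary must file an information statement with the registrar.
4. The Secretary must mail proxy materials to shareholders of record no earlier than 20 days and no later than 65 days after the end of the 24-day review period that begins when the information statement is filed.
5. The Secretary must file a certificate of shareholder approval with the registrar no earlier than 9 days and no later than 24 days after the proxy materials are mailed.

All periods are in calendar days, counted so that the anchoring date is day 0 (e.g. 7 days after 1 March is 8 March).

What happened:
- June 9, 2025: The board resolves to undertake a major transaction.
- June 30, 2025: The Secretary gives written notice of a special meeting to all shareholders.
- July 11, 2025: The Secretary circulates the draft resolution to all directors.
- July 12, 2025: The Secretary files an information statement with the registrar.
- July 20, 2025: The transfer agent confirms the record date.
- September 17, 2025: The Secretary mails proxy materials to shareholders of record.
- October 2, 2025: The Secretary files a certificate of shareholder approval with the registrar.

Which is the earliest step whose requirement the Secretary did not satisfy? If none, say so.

Step 1: the window is 10–31 days after June 9, 2025 (when the board resolution is passed), so June 19, 2025 through July 10, 2025; done June 30, 2025, which is between those dates.
Step 2: 27 days after July 10, 2025 (end of the 10-day waiting period, which began when notice of the special meeting is given on June 30, 2025) is August 6, 2025; completed July 11, 2025, before the deadline.
Step 3: 89 days after July 11, 2025 (when the draft resolution is circulated) is October 8, 2025; completed July 12, 2025, before the deadline.
Step 4: the window is 20–65 days after August 5, 2025 (end of the 24-day review period, which began when the information statement is filed on July 12, 2025), so August 25, 2025 through October 9, 2025; done September 17, 2025, which is between those dates.
Step 5: the window is 9–24 days after September 17, 2025 (when the proxy materials are mailed), so September 26, 2025 through October 11, 2025; October 2, 2025 falls inside that range.

None — every step was satisfied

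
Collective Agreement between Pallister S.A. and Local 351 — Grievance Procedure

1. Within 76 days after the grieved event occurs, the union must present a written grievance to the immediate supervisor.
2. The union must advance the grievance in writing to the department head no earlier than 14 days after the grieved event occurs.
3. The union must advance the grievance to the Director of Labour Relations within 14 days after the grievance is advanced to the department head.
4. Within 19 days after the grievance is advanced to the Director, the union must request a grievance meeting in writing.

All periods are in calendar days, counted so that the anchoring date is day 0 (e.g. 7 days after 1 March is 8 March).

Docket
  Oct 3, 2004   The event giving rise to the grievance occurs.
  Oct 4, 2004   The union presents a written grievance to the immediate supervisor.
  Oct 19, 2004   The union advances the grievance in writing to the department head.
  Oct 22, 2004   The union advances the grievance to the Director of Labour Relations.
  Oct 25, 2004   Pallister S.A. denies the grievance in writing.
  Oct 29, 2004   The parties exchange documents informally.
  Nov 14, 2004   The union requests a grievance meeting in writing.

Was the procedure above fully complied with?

No

(1) due by Oct 3, 2004 + 76 days = Dec 18, 2004; Oct 4, 2004 is within that limit.
(2) permitted from Oct 3, 2004 + 14 days = Oct 17, 2004 onward; Oct 19, 2004 is on or after that date.
(3) due by Oct 19, 2004 + 14 days = Nov 2, 2004; completed Oct 22, 2004, before the deadline.
(4) due by Oct 22, 2004 + 19 days = Nov 10, 2004; not done until Nov 14, 2004, 4 days after the deadline.
The procedure was therefore not followed at step 4.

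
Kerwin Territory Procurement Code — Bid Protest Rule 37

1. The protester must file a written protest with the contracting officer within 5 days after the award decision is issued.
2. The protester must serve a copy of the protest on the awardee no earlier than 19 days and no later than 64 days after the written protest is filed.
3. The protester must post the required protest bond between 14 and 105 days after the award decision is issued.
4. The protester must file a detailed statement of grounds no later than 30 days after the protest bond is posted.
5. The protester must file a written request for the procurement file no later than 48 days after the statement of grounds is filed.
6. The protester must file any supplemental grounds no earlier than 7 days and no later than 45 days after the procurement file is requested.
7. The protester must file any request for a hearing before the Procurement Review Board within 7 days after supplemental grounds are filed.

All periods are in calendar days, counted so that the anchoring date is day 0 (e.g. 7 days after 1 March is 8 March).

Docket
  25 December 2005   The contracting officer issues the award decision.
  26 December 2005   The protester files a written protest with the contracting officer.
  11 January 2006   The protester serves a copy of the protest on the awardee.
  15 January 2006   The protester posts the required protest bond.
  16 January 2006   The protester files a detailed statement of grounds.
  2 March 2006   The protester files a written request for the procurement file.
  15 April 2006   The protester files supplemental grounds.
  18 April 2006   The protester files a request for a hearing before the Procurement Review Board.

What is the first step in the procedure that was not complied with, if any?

Step 1: 5 days after 25 December 2005 (when the award decision is issued) is 30 December 2005; 26 December 2005 is within that limit.
Step 2: the window is 19–64 days after 26 December 2005 (when the written protest is filed), so 14 January 2006 through 28 February 2006; done 11 January 2006 — 3 days before the window opened.

Step 2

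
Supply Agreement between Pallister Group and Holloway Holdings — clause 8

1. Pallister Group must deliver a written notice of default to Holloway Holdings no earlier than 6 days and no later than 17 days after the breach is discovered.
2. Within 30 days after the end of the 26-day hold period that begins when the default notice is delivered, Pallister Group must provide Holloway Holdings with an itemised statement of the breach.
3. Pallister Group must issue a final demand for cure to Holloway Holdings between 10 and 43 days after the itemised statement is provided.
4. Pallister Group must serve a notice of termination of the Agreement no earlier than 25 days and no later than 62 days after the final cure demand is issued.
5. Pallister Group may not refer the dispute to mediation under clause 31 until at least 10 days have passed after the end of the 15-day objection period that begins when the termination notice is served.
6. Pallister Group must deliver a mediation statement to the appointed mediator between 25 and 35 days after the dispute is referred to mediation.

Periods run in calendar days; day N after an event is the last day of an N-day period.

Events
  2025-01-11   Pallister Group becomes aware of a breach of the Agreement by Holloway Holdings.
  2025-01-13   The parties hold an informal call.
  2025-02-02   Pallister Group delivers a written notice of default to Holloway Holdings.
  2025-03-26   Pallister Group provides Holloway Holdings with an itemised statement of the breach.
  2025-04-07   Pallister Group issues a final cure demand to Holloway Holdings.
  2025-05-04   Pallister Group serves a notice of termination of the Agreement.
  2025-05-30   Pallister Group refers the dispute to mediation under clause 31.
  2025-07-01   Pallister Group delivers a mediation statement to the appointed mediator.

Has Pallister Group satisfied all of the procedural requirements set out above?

No

Step 1: the window is 6–17 days after 2025-01-11 (when the breach is discovered), so 2025-01-17 through 2025-01-28; 2025-02-02 is 5 days past the end of the window.
No need to go further; step 1 was not satisfied.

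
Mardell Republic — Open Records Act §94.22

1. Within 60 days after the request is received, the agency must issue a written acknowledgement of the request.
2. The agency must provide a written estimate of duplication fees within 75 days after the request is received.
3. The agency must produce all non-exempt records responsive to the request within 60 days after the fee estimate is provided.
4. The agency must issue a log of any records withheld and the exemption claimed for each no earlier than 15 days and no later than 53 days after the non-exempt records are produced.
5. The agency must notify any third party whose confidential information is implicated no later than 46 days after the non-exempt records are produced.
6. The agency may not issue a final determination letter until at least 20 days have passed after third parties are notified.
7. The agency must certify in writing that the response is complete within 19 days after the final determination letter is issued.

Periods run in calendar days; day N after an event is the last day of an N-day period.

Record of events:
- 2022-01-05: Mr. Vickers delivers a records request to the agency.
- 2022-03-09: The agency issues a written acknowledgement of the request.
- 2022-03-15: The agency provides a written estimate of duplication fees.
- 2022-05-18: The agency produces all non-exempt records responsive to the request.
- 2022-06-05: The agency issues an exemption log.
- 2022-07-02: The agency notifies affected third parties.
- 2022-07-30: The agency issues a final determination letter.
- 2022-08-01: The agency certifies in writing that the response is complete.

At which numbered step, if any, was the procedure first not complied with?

Step 1

Step 1 — counting 60 days from 2022-01-05 (when the request is received) gives a deadline of 2022-03-06; not done until 2022-03-09, 3 days after the deadline.
The analysis stops there.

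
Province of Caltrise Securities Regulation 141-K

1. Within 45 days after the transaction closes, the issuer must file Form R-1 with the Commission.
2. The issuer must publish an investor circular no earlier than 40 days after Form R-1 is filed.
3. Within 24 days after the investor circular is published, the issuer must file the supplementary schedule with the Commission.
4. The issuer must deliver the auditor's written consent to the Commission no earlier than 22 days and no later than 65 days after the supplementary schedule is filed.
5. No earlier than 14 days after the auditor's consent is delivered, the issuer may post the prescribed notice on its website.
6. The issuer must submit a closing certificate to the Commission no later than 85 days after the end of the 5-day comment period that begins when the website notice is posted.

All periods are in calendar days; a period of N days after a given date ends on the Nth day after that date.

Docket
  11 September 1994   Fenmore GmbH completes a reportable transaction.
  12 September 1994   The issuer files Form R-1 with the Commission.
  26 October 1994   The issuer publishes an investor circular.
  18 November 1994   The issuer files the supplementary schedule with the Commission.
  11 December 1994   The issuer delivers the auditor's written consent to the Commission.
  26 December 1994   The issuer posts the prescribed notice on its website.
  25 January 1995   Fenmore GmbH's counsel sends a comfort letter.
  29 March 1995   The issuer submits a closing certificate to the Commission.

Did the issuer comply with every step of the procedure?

No

(1) due by 11 September 1994 + 45 days = 26 October 1994; done 12 September 1994 — timely.
(2) permitted from 12 September 1994 + 40 days = 22 October 1994 onward; done 26 October 1994, after the minimum wait.
(3) due by 26 October 1994 + 24 days = 19 November 1994; done 18 November 1994 — timely.
(4) the permitted window runs from 18 November 1994 + 22 = 10 December 1994 to 18 November 1994 + 65 = 22 January 1995; 11 December 1994 falls inside that range.
(5) permitted from 11 December 1994 + 14 days = 25 December 1994 onward; 26 December 1994 is on or after that date.
(6) due by 31 December 1994 + 85 days = 26 March 1995; not done until 29 March 1995, 3 days after the deadline.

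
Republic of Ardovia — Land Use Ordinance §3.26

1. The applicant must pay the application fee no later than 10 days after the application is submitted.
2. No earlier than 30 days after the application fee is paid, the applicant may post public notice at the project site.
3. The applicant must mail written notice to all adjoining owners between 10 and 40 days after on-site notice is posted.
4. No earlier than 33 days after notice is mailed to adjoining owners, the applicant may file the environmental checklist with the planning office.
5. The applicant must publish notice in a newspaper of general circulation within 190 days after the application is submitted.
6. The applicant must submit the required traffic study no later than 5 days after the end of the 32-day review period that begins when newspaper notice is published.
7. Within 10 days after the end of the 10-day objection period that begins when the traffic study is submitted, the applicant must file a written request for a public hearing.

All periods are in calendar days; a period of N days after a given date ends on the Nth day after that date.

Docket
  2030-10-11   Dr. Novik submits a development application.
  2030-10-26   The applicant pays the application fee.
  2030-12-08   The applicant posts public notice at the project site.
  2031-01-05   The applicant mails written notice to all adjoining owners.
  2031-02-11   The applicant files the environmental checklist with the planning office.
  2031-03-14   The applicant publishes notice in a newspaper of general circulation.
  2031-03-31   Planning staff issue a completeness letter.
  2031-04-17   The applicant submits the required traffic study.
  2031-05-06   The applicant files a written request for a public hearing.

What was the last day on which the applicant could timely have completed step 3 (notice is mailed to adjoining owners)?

2031-01-17

Step 3 runs from 2030-12-08, when on-site notice is posted. The window is 10–40 days after 2030-12-08; it closes on 2031-01-17.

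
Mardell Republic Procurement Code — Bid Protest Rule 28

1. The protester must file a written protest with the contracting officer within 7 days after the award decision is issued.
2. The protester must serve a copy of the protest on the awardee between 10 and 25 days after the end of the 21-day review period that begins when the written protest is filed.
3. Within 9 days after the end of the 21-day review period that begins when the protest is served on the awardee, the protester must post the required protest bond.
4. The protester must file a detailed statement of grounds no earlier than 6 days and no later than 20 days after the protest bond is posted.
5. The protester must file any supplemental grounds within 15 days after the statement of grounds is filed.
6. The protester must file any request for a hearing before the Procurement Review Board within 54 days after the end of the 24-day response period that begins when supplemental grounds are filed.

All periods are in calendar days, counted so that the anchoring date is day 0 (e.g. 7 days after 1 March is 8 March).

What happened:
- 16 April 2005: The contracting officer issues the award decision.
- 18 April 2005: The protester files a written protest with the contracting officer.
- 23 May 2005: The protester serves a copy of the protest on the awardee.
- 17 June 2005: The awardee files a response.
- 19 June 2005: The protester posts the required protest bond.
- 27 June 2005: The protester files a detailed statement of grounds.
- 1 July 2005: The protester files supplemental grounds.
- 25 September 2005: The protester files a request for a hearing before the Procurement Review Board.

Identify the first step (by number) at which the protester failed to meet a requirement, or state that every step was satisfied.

Step 6

(1) due by 16 April 2005 + 7 days = 23 April 2005; done 18 April 2005 — timely.
(2) the permitted window runs from 9 May 2005 + 10 = 19 May 2005 to 9 May 2005 + 25 = 3 June 2005; done 23 May 2005 — within the window.
(3) due by 13 June 2005 + 9 days = 22 June 2005; done 19 June 2005 — timely.
(4) the permitted window runs from 19 June 2005 + 6 = 25 June 2005 to 19 June 2005 + 20 = 9 July 2005; done 27 June 2005, which is between those dates.
(5) due by 27 June 2005 + 15 days = 12 July 2005; completed 1 July 2005, before the deadline.
(6) due by 25 July 2005 + 54 days = 17 September 2005; not done until 25 September 2005, 8 days after the deadline.
Later steps need not be reached.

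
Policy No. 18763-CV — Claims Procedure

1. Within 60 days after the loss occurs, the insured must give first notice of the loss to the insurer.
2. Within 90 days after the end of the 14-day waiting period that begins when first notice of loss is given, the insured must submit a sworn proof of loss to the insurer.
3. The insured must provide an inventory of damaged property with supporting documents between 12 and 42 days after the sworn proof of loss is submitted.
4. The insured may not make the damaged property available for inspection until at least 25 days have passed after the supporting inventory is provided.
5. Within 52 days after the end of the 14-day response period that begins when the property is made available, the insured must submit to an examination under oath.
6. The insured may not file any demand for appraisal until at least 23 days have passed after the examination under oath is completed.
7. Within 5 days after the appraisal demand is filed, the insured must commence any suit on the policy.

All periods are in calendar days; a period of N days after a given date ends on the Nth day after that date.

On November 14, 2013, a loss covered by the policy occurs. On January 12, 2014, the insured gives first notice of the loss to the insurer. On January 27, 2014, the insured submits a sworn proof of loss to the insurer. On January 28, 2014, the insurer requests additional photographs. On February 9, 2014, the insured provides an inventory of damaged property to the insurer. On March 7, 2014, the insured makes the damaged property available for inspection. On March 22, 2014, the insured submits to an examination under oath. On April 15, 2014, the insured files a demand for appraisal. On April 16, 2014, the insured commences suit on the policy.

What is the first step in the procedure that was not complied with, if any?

Step 1: 60 days after November 14, 2013 (when the loss occurs) is January 13, 2014; done January 12, 2014 — timely.
Step 2: 90 days after January 26, 2014 (end of the 14-day waiting period, which began when first notice of loss is given on January 12, 2014) is April 26, 2014; done January 27, 2014 — timely.
Step 3: the window is 12–42 days after January 27, 2014 (when the sworn proof of loss is submitted), so February 8, 2014 through March 10, 2014; done February 9, 2014, which is between those dates.
Step 4: the earliest permitted date is 25 days after February 9, 2014 (when the supporting inventory is provided), i.e. March 6, 2014; March 7, 2014 is on or after that date.
Step 5: 52 days after March 21, 2014 (end of the 14-day response period, which began when the property is made available on March 7, 2014) is May 12, 2014; March 22, 2014 is within that limit.
Step 6: the earliest permitted date is 23 days after March 22, 2014 (when the examination under oath is completed), i.e. April 14, 2014; done April 15, 2014 — permitted.
Step 7: 5 days after April 15, 2014 (when the appraisal demand is filed) is April 20, 2014; done April 16, 2014 — timely.

None — every step was satisfied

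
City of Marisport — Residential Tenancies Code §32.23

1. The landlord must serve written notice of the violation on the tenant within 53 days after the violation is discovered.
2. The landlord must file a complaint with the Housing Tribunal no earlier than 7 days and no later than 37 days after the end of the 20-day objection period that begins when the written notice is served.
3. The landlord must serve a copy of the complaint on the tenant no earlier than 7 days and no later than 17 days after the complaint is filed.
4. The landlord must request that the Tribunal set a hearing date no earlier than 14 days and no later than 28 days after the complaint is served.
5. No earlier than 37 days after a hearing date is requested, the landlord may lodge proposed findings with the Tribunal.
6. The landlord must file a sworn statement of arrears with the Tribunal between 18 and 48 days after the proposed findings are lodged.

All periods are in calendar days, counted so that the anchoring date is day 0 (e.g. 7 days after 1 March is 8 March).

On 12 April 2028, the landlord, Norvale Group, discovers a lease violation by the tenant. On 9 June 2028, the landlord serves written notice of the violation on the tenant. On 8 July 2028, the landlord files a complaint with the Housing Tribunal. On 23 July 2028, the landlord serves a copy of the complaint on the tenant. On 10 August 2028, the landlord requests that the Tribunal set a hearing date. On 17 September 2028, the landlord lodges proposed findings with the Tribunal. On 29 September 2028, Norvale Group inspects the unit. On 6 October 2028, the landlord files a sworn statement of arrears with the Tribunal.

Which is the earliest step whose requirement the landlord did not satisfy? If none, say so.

Step 1

Step 1: 53 days after 12 April 2028 (when the violation is discovered) is 4 June 2028; done 9 June 2028 — 5 days late.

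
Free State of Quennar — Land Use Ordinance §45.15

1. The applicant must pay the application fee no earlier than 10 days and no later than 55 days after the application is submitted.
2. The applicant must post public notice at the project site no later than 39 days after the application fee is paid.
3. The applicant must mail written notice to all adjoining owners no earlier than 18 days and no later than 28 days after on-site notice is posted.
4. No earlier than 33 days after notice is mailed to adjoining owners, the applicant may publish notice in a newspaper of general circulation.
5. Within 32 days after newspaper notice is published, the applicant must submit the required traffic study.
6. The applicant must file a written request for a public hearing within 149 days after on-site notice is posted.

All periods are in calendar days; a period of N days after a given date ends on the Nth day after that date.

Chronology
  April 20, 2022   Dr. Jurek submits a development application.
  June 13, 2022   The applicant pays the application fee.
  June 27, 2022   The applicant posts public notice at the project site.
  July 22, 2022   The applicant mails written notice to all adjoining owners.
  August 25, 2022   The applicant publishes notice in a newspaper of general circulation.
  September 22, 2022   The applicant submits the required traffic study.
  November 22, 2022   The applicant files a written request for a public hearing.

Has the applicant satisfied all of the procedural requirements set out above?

Step 1: the window is 10–55 days after April 20, 2022 (when the application is submitted), so April 30, 2022 through June 14, 2022; June 13, 2022 falls inside that range.
Step 2: 39 days after June 13, 2022 (when the application fee is paid) is July 22, 2022; done June 27, 2022 — timely.
Step 3: the window is 18–28 days after June 27, 2022 (when on-site notice is posted), so July 15, 2022 through July 25, 2022; done July 22, 2022 — within the window.
Step 4: the earliest permitted date is 33 days after July 22, 2022 (when notice is mailed to adjoining owners), i.e. August 24, 2022; done August 25, 2022, after the minimum wait.
Step 5: 32 days after August 25, 2022 (when newspaper notice is published) is September 26, 2022; September 22, 2022 is within that limit.
Step 6: 149 days after June 27, 2022 (when on-site notice is posted) is November 23, 2022; November 22, 2022 is within that limit.

Yes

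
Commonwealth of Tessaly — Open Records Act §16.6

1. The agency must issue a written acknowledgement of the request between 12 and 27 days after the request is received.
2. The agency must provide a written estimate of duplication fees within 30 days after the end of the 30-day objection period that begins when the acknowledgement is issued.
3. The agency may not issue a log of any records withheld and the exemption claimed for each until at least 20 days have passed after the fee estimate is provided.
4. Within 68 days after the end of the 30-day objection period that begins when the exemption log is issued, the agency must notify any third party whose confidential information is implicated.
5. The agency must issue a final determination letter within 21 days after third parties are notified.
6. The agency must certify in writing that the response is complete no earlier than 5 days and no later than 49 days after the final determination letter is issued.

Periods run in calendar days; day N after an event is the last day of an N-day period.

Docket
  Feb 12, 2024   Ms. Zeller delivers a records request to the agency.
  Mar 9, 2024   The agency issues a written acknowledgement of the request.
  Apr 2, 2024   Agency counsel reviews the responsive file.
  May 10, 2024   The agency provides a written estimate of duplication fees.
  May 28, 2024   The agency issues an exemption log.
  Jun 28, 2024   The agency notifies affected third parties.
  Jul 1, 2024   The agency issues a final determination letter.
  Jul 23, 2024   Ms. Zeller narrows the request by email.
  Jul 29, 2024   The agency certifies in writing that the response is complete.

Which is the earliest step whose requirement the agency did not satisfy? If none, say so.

Step 2

Step 1 — 12 and 27 days from Feb 12, 2024 (when the request is received) are Feb 24, 2024 and Mar 10, 2024 respectively; Mar 9, 2024 falls inside that range.
Step 2 — counting 30 days from Apr 8, 2024 (end of the 30-day objection period, which began when the acknowledgement is issued on Mar 9, 2024) gives a deadline of May 8, 2024; done May 10, 2024 — 2 days late.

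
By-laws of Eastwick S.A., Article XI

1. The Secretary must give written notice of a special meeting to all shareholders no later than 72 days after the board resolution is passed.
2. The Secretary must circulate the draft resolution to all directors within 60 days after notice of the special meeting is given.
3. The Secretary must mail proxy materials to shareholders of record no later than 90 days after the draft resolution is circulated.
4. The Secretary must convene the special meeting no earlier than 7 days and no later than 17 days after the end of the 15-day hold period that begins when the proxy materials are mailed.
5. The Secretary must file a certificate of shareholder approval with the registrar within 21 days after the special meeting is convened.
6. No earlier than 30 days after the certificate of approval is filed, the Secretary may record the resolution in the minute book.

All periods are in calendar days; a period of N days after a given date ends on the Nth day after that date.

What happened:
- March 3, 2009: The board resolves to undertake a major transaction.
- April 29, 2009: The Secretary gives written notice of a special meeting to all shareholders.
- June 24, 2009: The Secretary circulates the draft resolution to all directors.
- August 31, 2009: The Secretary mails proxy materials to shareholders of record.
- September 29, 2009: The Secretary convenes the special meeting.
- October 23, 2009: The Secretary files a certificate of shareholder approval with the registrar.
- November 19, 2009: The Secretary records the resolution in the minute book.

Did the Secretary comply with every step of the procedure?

No

(1) due by March 3, 2009 + 72 days = May 14, 2009; done April 29, 2009 — timely.
(2) due by April 29, 2009 + 60 days = June 28, 2009; done June 24, 2009 — timely.
(3) due by June 24, 2009 + 90 days = September 22, 2009; August 31, 2009 is within that limit.
(4) the permitted window runs from September 15, 2009 + 7 = September 22, 2009 to September 15, 2009 + 17 = October 2, 2009; done September 29, 2009, which is between those dates.
(5) due by September 29, 2009 + 21 days = October 20, 2009; not done until October 23, 2009, 3 days after the deadline.
The procedure was therefore not followed at step 5.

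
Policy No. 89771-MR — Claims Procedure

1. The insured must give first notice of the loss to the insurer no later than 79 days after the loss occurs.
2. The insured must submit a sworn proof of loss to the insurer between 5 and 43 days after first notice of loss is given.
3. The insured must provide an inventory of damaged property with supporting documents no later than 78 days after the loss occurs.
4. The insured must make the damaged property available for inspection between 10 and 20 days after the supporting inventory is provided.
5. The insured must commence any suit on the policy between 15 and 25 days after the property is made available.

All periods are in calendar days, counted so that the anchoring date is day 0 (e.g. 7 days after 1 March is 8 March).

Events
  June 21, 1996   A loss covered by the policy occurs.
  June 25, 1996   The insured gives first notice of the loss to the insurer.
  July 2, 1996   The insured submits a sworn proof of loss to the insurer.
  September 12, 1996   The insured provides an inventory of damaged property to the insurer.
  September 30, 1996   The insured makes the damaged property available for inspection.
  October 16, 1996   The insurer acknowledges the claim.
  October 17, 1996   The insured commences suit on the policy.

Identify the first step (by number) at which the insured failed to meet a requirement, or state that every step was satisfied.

Step 3

Step 1 — counting 79 days from June 21, 1996 (when the loss occurs) gives a deadline of September 8, 1996; completed June 25, 1996, before the deadline.
Step 2 — 5 and 43 days from June 25, 1996 (when first notice of loss is given) are June 30, 1996 and August 7, 1996 respectively; July 2, 1996 falls inside that range.
Step 3 — counting 78 days from June 21, 1996 (when the loss occurs) gives a deadline of September 7, 1996; done September 12, 1996 — 5 days late.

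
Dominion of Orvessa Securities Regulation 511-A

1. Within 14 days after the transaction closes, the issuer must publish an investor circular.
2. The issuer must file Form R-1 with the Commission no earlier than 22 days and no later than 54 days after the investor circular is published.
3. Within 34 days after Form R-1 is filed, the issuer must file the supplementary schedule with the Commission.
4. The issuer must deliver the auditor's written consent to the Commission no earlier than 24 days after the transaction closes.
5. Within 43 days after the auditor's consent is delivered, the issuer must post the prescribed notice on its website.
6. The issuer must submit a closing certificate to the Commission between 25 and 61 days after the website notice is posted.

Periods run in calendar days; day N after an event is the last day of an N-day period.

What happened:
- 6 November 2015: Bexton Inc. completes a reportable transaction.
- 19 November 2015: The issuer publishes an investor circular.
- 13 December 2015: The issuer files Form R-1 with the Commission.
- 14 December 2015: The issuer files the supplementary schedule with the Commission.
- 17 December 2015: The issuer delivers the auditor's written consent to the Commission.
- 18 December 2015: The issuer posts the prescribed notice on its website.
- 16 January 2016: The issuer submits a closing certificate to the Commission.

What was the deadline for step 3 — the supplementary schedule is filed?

Step 3 runs from 13 December 2015, when Form R-1 is filed. 34 days after 13 December 2015 is 16 January 2016.

16 January 2016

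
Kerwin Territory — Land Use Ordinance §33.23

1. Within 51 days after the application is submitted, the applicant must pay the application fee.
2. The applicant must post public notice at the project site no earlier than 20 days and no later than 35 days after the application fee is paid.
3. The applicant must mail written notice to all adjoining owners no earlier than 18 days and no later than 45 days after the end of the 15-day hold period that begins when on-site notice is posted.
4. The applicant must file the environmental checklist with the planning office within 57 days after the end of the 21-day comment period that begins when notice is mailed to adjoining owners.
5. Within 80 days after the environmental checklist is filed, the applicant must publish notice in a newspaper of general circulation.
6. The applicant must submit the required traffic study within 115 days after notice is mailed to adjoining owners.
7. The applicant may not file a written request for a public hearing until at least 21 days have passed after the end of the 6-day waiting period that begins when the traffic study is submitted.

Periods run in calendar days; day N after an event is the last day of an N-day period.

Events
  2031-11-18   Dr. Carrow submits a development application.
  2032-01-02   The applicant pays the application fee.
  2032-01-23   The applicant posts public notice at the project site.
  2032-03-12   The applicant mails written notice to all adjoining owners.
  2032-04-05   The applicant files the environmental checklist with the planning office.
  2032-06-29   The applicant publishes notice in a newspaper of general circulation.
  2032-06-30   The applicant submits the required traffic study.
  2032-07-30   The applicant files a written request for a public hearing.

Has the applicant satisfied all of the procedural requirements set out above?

(1) due by 2031-11-18 + 51 days = 2032-01-08; done 2032-01-02 — timely.
(2) the permitted window runs from 2032-01-02 + 20 = 2032-01-22 to 2032-01-02 + 35 = 2032-02-06; 2032-01-23 falls inside that range.
(3) the permitted window runs from 2032-02-07 + 18 = 2032-02-25 to 2032-02-07 + 45 = 2032-03-23; done 2032-03-12, which is between those dates.
(4) due by 2032-04-02 + 57 days = 2032-05-29; completed 2032-04-05, before the deadline.
(5) due by 2032-04-05 + 80 days = 2032-06-24; 2032-06-29 misses that deadline by 5 days.

No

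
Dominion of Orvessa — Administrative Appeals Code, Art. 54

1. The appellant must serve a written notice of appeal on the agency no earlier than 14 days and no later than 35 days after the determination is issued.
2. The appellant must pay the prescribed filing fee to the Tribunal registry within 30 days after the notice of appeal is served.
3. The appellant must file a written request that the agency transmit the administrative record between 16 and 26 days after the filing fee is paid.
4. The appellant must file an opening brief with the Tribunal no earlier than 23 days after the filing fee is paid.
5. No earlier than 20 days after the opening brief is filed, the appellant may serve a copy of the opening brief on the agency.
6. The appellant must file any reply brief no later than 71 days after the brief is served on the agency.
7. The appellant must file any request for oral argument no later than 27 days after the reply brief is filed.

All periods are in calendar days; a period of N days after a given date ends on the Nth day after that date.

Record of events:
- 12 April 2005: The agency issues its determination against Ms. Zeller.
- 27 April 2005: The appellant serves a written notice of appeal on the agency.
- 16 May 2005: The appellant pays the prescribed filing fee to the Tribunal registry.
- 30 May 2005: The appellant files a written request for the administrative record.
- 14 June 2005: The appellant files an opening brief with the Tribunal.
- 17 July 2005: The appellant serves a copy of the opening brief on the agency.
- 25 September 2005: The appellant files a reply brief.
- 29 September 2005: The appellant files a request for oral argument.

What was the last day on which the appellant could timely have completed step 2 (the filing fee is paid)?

Step 2 runs from 27 April 2005, when the notice of appeal is served. 30 days after 27 April 2005 is 27 May 2005.

27 May 2005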